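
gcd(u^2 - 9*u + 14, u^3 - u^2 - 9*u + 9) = 1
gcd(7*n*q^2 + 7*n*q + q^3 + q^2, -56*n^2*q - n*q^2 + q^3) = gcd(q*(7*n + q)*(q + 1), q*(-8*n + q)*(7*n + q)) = 7*n*q + q^2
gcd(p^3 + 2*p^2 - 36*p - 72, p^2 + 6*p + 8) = p + 2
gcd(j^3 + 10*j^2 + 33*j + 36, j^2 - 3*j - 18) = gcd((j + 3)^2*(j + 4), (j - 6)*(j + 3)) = j + 3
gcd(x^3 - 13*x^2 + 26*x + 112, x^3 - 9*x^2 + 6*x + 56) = x^2 - 5*x - 14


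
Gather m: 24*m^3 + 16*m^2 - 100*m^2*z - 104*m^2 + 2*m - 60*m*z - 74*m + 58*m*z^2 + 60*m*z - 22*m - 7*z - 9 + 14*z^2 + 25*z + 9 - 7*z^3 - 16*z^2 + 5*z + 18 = 24*m^3 + m^2*(-100*z - 88) + m*(58*z^2 - 94) - 7*z^3 - 2*z^2 + 23*z + 18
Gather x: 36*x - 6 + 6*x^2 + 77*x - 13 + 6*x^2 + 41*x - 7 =12*x^2 + 154*x - 26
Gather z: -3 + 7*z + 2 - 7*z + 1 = 0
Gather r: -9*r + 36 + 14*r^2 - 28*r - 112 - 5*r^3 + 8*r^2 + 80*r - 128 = -5*r^3 + 22*r^2 + 43*r - 204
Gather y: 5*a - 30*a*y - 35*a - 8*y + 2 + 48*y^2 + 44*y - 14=-30*a + 48*y^2 + y*(36 - 30*a) - 12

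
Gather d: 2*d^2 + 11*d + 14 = 2*d^2 + 11*d + 14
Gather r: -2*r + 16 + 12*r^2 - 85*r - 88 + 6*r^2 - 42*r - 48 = 18*r^2 - 129*r - 120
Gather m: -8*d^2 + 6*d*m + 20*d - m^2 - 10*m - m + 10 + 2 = -8*d^2 + 20*d - m^2 + m*(6*d - 11) + 12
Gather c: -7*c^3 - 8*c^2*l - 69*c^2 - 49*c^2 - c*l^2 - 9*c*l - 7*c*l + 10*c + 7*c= -7*c^3 + c^2*(-8*l - 118) + c*(-l^2 - 16*l + 17)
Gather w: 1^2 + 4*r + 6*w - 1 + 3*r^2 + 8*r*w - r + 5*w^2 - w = 3*r^2 + 3*r + 5*w^2 + w*(8*r + 5)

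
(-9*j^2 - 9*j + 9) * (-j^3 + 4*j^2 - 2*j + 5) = 9*j^5 - 27*j^4 - 27*j^3 + 9*j^2 - 63*j + 45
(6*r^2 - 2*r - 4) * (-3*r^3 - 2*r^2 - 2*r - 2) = -18*r^5 - 6*r^4 + 4*r^3 + 12*r + 8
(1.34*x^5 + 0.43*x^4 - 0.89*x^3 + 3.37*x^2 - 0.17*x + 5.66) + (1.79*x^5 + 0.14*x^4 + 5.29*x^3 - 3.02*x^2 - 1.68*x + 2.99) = 3.13*x^5 + 0.57*x^4 + 4.4*x^3 + 0.35*x^2 - 1.85*x + 8.65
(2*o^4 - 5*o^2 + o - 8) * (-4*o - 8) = -8*o^5 - 16*o^4 + 20*o^3 + 36*o^2 + 24*o + 64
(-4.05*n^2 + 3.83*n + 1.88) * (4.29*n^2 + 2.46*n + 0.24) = -17.3745*n^4 + 6.4677*n^3 + 16.515*n^2 + 5.544*n + 0.4512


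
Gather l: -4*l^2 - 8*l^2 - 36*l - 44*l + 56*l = -12*l^2 - 24*l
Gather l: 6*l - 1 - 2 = 6*l - 3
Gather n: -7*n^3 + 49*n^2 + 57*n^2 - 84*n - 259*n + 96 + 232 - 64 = -7*n^3 + 106*n^2 - 343*n + 264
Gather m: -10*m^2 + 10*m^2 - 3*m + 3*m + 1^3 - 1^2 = 0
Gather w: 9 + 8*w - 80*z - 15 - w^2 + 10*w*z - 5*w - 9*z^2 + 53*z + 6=-w^2 + w*(10*z + 3) - 9*z^2 - 27*z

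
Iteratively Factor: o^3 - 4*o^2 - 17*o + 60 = (o - 3)*(o^2 - o - 20) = (o - 5)*(o - 3)*(o + 4)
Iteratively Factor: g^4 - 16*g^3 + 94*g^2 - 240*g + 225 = (g - 5)*(g^3 - 11*g^2 + 39*g - 45) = (g - 5)*(g - 3)*(g^2 - 8*g + 15) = (g - 5)*(g - 3)^2*(g - 5)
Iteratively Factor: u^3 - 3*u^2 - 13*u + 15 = (u - 5)*(u^2 + 2*u - 3) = (u - 5)*(u - 1)*(u + 3)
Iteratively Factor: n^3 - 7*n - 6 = (n + 2)*(n^2 - 2*n - 3) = (n - 3)*(n + 2)*(n + 1)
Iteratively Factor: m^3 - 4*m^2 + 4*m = (m - 2)*(m^2 - 2*m) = m*(m - 2)*(m - 2)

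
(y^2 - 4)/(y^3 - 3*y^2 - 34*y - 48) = (y - 2)/(y^2 - 5*y - 24)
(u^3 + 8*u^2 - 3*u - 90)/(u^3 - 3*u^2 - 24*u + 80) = (u^2 + 3*u - 18)/(u^2 - 8*u + 16)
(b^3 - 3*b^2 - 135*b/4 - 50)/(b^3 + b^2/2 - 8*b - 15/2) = (b^2 - 11*b/2 - 20)/(b^2 - 2*b - 3)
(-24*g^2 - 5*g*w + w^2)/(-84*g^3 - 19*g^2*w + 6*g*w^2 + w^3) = (-8*g + w)/(-28*g^2 + 3*g*w + w^2)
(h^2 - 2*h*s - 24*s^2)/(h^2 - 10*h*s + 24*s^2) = (-h - 4*s)/(-h + 4*s)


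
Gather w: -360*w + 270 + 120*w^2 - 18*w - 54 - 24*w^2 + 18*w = 96*w^2 - 360*w + 216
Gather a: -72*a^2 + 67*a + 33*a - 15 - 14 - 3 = -72*a^2 + 100*a - 32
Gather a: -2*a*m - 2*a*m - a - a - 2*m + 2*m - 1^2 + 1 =a*(-4*m - 2)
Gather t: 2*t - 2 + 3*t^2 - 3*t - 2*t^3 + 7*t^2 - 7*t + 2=-2*t^3 + 10*t^2 - 8*t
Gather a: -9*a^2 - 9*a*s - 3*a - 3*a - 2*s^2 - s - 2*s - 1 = -9*a^2 + a*(-9*s - 6) - 2*s^2 - 3*s - 1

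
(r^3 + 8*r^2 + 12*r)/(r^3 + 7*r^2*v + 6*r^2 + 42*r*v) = (r + 2)/(r + 7*v)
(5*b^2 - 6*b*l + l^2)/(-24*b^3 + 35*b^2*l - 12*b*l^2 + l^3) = (-5*b + l)/(24*b^2 - 11*b*l + l^2)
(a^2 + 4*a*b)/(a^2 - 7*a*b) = (a + 4*b)/(a - 7*b)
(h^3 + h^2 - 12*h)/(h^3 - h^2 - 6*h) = (h + 4)/(h + 2)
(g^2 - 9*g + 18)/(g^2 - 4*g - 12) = (g - 3)/(g + 2)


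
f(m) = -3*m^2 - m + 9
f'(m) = -6*m - 1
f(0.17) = 8.74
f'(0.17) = -2.02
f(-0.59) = 8.55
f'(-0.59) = 2.54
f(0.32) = 8.37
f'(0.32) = -2.92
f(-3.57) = -25.66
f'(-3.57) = 20.42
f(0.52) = 7.67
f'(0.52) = -4.12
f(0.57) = 7.46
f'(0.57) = -4.42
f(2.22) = -8.01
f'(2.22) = -14.32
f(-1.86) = 0.48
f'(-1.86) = 10.16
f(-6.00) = -93.00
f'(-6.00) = 35.00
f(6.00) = -105.00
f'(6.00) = -37.00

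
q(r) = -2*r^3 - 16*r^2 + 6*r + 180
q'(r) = -6*r^2 - 32*r + 6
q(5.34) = -548.76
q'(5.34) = -335.97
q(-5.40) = -4.03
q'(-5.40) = 3.84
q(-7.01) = 40.64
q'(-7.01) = -64.52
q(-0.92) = 162.49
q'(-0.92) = 30.36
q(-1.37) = 146.89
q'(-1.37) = 38.58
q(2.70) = 40.19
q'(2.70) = -124.14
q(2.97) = 4.29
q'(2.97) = -141.97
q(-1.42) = 144.94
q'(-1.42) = 39.34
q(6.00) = -792.00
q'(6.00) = -402.00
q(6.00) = -792.00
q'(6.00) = -402.00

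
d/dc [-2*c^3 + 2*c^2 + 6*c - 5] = -6*c^2 + 4*c + 6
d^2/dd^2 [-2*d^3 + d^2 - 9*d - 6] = 2 - 12*d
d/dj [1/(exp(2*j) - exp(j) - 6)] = (1 - 2*exp(j))*exp(j)/(-exp(2*j) + exp(j) + 6)^2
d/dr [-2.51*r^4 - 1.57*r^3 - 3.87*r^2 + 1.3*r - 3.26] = -10.04*r^3 - 4.71*r^2 - 7.74*r + 1.3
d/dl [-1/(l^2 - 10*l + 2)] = 2*(l - 5)/(l^2 - 10*l + 2)^2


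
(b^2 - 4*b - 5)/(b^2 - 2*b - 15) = (b + 1)/(b + 3)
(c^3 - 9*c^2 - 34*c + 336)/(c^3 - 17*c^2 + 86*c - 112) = (c + 6)/(c - 2)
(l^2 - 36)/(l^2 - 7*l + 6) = (l + 6)/(l - 1)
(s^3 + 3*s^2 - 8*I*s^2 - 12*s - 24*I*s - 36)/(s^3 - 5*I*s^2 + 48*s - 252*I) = (s^2 + s*(3 - 2*I) - 6*I)/(s^2 + I*s + 42)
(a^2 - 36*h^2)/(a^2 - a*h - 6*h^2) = (-a^2 + 36*h^2)/(-a^2 + a*h + 6*h^2)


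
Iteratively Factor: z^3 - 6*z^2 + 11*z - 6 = (z - 2)*(z^2 - 4*z + 3) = (z - 2)*(z - 1)*(z - 3)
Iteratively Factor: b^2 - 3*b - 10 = (b - 5)*(b + 2)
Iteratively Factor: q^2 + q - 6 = (q - 2)*(q + 3)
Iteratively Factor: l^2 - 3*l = (l)*(l - 3)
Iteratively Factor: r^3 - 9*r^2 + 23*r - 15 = (r - 1)*(r^2 - 8*r + 15) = (r - 5)*(r - 1)*(r - 3)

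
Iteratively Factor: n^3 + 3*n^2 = (n + 3)*(n^2) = n*(n + 3)*(n)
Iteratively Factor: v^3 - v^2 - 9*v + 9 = (v - 3)*(v^2 + 2*v - 3) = (v - 3)*(v + 3)*(v - 1)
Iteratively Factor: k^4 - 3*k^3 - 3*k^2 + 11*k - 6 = (k + 2)*(k^3 - 5*k^2 + 7*k - 3) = (k - 1)*(k + 2)*(k^2 - 4*k + 3) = (k - 1)^2*(k + 2)*(k - 3)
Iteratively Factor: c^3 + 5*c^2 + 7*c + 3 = (c + 3)*(c^2 + 2*c + 1) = (c + 1)*(c + 3)*(c + 1)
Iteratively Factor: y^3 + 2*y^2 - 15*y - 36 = (y + 3)*(y^2 - y - 12) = (y + 3)^2*(y - 4)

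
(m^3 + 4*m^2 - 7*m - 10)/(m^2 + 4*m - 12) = (m^2 + 6*m + 5)/(m + 6)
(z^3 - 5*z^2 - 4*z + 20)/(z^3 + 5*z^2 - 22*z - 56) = (z^2 - 7*z + 10)/(z^2 + 3*z - 28)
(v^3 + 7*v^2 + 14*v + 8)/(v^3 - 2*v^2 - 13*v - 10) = (v + 4)/(v - 5)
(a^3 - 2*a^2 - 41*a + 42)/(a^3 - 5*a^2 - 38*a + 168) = (a - 1)/(a - 4)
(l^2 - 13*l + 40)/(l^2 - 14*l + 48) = (l - 5)/(l - 6)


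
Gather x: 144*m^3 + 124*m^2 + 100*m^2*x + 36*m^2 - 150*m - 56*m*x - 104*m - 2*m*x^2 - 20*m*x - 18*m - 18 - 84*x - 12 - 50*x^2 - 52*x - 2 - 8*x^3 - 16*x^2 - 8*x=144*m^3 + 160*m^2 - 272*m - 8*x^3 + x^2*(-2*m - 66) + x*(100*m^2 - 76*m - 144) - 32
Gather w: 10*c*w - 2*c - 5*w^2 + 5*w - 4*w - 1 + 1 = -2*c - 5*w^2 + w*(10*c + 1)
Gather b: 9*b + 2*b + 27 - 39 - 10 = 11*b - 22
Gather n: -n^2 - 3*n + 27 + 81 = -n^2 - 3*n + 108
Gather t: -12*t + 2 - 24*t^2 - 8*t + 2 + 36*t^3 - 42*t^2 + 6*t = 36*t^3 - 66*t^2 - 14*t + 4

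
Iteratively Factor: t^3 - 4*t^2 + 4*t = (t - 2)*(t^2 - 2*t) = t*(t - 2)*(t - 2)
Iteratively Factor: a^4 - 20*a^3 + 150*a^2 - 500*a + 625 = (a - 5)*(a^3 - 15*a^2 + 75*a - 125) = (a - 5)^2*(a^2 - 10*a + 25) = (a - 5)^3*(a - 5)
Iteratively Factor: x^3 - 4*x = (x - 2)*(x^2 + 2*x) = x*(x - 2)*(x + 2)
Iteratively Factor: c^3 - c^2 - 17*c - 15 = (c + 3)*(c^2 - 4*c - 5) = (c + 1)*(c + 3)*(c - 5)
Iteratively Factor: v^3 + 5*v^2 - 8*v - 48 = (v - 3)*(v^2 + 8*v + 16) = (v - 3)*(v + 4)*(v + 4)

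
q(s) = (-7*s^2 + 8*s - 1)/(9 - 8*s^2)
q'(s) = 16*s*(-7*s^2 + 8*s - 1)/(9 - 8*s^2)^2 + (8 - 14*s)/(9 - 8*s^2) = 2*(32*s^2 - 71*s + 36)/(64*s^4 - 144*s^2 + 81)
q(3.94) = 0.68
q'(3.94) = 0.04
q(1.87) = 0.55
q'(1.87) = 0.08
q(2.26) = 0.59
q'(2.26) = 0.08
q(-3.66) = 1.26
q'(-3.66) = 0.15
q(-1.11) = 21.60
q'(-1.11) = 420.20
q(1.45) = 0.53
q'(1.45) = 0.01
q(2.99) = 0.63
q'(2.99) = 0.06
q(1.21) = 0.58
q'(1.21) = -0.83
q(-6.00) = 1.08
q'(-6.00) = 0.04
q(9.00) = 0.78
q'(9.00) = 0.01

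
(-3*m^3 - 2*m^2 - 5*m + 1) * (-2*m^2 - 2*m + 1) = 6*m^5 + 10*m^4 + 11*m^3 + 6*m^2 - 7*m + 1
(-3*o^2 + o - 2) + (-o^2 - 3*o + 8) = -4*o^2 - 2*o + 6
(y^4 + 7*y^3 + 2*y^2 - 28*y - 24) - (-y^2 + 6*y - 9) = y^4 + 7*y^3 + 3*y^2 - 34*y - 15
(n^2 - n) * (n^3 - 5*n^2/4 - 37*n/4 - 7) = n^5 - 9*n^4/4 - 8*n^3 + 9*n^2/4 + 7*n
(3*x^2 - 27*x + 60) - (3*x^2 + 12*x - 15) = 75 - 39*x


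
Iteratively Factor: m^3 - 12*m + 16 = (m - 2)*(m^2 + 2*m - 8) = (m - 2)*(m + 4)*(m - 2)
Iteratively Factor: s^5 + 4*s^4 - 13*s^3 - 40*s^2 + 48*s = (s - 3)*(s^4 + 7*s^3 + 8*s^2 - 16*s) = (s - 3)*(s + 4)*(s^3 + 3*s^2 - 4*s) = (s - 3)*(s + 4)^2*(s^2 - s) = (s - 3)*(s - 1)*(s + 4)^2*(s)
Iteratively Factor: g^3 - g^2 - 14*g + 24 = (g - 3)*(g^2 + 2*g - 8) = (g - 3)*(g + 4)*(g - 2)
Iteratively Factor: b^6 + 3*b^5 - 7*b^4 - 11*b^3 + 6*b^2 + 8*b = (b - 2)*(b^5 + 5*b^4 + 3*b^3 - 5*b^2 - 4*b) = (b - 2)*(b + 1)*(b^4 + 4*b^3 - b^2 - 4*b) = (b - 2)*(b - 1)*(b + 1)*(b^3 + 5*b^2 + 4*b) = b*(b - 2)*(b - 1)*(b + 1)*(b^2 + 5*b + 4) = b*(b - 2)*(b - 1)*(b + 1)*(b + 4)*(b + 1)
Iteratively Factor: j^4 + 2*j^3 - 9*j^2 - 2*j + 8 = (j - 1)*(j^3 + 3*j^2 - 6*j - 8) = (j - 1)*(j + 4)*(j^2 - j - 2) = (j - 2)*(j - 1)*(j + 4)*(j + 1)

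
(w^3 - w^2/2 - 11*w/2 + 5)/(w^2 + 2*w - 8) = (2*w^2 + 3*w - 5)/(2*(w + 4))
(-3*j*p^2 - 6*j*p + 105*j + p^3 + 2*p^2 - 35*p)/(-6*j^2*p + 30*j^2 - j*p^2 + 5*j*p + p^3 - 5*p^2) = (p + 7)/(2*j + p)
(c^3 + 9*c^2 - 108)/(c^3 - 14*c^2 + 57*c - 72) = (c^2 + 12*c + 36)/(c^2 - 11*c + 24)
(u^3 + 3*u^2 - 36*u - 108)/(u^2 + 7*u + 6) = (u^2 - 3*u - 18)/(u + 1)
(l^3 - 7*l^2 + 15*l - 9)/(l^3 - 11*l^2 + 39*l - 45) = (l - 1)/(l - 5)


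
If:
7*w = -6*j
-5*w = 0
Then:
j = 0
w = 0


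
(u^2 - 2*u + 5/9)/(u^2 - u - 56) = (-u^2 + 2*u - 5/9)/(-u^2 + u + 56)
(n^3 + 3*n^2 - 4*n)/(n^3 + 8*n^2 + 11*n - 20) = n/(n + 5)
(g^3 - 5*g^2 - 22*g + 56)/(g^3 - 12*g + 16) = (g - 7)/(g - 2)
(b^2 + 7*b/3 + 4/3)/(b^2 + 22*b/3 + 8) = (b + 1)/(b + 6)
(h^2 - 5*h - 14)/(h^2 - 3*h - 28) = (h + 2)/(h + 4)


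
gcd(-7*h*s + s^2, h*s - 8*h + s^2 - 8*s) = 1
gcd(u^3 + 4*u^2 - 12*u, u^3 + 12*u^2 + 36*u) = u^2 + 6*u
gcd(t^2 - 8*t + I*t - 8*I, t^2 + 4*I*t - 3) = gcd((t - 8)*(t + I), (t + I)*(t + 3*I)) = t + I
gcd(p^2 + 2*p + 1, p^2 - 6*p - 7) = p + 1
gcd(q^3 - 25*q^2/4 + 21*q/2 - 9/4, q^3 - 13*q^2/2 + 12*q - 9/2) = q^2 - 6*q + 9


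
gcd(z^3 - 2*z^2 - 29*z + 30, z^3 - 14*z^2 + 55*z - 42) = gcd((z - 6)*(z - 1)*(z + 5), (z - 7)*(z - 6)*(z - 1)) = z^2 - 7*z + 6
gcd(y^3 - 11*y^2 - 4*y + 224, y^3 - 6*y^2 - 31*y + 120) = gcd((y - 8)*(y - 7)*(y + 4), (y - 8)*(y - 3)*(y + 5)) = y - 8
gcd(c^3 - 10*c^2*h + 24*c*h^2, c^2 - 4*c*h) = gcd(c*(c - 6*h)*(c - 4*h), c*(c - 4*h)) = c^2 - 4*c*h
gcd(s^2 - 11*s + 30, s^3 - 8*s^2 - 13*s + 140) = s - 5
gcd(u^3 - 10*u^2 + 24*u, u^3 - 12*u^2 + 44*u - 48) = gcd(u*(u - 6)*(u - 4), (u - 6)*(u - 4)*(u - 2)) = u^2 - 10*u + 24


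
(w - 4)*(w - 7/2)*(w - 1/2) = w^3 - 8*w^2 + 71*w/4 - 7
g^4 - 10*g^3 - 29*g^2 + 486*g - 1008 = (g - 8)*(g - 6)*(g - 3)*(g + 7)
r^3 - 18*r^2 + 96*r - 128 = (r - 8)^2*(r - 2)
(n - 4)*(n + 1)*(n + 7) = n^3 + 4*n^2 - 25*n - 28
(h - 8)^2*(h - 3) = h^3 - 19*h^2 + 112*h - 192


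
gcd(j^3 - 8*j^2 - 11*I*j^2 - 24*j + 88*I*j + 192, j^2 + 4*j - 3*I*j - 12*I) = j - 3*I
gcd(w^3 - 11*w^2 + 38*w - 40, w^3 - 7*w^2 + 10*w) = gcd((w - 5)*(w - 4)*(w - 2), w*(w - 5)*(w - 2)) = w^2 - 7*w + 10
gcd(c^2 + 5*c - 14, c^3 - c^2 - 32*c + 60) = c - 2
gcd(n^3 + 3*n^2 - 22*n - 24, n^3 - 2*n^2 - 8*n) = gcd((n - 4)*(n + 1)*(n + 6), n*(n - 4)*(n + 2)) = n - 4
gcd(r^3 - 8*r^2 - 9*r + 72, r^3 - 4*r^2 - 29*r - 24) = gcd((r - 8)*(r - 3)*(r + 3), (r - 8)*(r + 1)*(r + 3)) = r^2 - 5*r - 24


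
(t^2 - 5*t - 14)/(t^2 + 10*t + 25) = (t^2 - 5*t - 14)/(t^2 + 10*t + 25)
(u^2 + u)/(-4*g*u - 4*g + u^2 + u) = u/(-4*g + u)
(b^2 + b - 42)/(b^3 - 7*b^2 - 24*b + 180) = (b + 7)/(b^2 - b - 30)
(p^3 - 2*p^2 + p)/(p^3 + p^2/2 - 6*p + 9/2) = 2*p*(p - 1)/(2*p^2 + 3*p - 9)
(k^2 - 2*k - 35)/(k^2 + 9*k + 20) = (k - 7)/(k + 4)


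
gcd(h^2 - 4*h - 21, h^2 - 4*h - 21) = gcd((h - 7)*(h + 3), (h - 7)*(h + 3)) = h^2 - 4*h - 21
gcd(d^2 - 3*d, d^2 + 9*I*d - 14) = 1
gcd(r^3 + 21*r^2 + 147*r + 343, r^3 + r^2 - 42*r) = r + 7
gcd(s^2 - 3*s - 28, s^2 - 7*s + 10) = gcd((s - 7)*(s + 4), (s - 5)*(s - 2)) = 1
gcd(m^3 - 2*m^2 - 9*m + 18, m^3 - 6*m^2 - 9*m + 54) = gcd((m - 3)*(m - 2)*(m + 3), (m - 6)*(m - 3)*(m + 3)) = m^2 - 9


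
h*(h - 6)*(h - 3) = h^3 - 9*h^2 + 18*h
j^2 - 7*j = j*(j - 7)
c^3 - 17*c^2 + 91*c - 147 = (c - 7)^2*(c - 3)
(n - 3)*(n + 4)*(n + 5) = n^3 + 6*n^2 - 7*n - 60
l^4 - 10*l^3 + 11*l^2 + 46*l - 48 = (l - 8)*(l - 3)*(l - 1)*(l + 2)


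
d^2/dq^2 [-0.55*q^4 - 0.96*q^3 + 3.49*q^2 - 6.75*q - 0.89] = -6.6*q^2 - 5.76*q + 6.98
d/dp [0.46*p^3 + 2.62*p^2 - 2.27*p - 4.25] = 1.38*p^2 + 5.24*p - 2.27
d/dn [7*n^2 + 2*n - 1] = 14*n + 2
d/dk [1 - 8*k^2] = -16*k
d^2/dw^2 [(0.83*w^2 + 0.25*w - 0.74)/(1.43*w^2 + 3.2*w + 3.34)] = (-6.57370999999999*w^3 - 32.864832*w^2 - 27.48174*w + 5.087872)/(2.924207*w^6 + 19.63104*w^5 + 64.419498*w^4 + 124.47104*w^3 + 150.462324*w^2 + 107.09376*w + 37.259704)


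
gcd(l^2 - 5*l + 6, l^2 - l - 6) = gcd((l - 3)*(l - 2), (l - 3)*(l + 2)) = l - 3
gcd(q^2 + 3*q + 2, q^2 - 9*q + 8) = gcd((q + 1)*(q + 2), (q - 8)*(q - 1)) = 1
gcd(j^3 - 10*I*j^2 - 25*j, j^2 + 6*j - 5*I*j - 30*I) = j - 5*I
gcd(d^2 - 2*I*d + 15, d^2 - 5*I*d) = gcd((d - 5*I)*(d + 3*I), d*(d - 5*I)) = d - 5*I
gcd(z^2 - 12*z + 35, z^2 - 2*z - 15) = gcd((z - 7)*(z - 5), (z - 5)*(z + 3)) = z - 5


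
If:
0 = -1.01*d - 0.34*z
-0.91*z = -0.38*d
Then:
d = 0.00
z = 0.00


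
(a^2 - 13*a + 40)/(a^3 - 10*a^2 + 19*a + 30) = (a - 8)/(a^2 - 5*a - 6)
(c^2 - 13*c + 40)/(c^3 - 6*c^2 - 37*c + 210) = (c - 8)/(c^2 - c - 42)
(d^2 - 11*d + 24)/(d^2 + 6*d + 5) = (d^2 - 11*d + 24)/(d^2 + 6*d + 5)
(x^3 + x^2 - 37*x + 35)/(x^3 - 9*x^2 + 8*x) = (x^2 + 2*x - 35)/(x*(x - 8))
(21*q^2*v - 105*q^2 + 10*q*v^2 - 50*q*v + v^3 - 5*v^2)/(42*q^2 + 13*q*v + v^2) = (3*q*v - 15*q + v^2 - 5*v)/(6*q + v)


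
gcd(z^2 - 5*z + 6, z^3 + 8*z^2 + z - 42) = z - 2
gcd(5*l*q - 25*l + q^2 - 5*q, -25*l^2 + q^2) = 5*l + q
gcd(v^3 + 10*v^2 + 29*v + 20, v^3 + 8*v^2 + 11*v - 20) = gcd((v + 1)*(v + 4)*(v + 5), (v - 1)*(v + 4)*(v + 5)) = v^2 + 9*v + 20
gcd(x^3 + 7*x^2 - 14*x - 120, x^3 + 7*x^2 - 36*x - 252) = x + 6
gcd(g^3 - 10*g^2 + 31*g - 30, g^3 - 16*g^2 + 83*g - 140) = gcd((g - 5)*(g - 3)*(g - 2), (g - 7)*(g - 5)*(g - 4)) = g - 5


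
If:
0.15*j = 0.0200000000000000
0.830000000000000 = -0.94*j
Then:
No Solution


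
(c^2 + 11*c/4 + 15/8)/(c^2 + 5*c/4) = (c + 3/2)/c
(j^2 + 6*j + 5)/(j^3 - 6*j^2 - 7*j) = (j + 5)/(j*(j - 7))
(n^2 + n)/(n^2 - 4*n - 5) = n/(n - 5)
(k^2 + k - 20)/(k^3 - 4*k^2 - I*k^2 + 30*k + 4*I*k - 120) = (k + 5)/(k^2 - I*k + 30)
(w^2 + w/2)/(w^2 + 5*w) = (w + 1/2)/(w + 5)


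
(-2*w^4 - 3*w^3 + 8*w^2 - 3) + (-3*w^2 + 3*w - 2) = -2*w^4 - 3*w^3 + 5*w^2 + 3*w - 5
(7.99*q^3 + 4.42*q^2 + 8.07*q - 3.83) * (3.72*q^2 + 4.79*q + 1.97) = 29.7228*q^5 + 54.7145*q^4 + 66.9325*q^3 + 33.1151*q^2 - 2.4478*q - 7.5451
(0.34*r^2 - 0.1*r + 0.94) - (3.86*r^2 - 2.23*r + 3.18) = -3.52*r^2 + 2.13*r - 2.24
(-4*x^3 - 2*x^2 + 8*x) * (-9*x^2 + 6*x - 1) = 36*x^5 - 6*x^4 - 80*x^3 + 50*x^2 - 8*x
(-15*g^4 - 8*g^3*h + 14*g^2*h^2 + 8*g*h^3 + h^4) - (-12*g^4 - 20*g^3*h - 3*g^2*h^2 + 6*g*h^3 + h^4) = -3*g^4 + 12*g^3*h + 17*g^2*h^2 + 2*g*h^3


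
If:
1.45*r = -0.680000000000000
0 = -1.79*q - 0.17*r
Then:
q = 0.04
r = -0.47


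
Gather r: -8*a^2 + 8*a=-8*a^2 + 8*a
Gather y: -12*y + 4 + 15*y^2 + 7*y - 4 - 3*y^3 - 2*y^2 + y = -3*y^3 + 13*y^2 - 4*y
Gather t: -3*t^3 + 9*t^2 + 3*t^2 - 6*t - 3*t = -3*t^3 + 12*t^2 - 9*t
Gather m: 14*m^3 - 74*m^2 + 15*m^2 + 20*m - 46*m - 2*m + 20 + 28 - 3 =14*m^3 - 59*m^2 - 28*m + 45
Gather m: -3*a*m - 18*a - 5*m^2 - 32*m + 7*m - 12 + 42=-18*a - 5*m^2 + m*(-3*a - 25) + 30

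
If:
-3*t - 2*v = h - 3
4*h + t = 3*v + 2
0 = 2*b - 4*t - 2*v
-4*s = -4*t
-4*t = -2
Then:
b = 31/22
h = 15/22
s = 1/2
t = 1/2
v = 9/22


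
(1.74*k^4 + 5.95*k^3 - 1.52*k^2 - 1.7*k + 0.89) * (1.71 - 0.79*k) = -1.3746*k^5 - 1.7251*k^4 + 11.3753*k^3 - 1.2562*k^2 - 3.6101*k + 1.5219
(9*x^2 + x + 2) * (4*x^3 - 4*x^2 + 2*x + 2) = 36*x^5 - 32*x^4 + 22*x^3 + 12*x^2 + 6*x + 4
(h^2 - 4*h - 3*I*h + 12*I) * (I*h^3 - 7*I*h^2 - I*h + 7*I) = I*h^5 + 3*h^4 - 11*I*h^4 - 33*h^3 + 27*I*h^3 + 81*h^2 + 11*I*h^2 + 33*h - 28*I*h - 84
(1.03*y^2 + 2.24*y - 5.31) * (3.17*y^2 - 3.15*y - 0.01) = 3.2651*y^4 + 3.8563*y^3 - 23.899*y^2 + 16.7041*y + 0.0531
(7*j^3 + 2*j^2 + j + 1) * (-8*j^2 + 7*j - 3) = -56*j^5 + 33*j^4 - 15*j^3 - 7*j^2 + 4*j - 3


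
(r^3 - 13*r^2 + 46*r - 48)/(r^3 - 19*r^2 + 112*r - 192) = (r - 2)/(r - 8)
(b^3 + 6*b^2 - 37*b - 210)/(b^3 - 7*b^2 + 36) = (b^2 + 12*b + 35)/(b^2 - b - 6)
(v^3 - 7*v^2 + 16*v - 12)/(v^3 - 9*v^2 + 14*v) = (v^2 - 5*v + 6)/(v*(v - 7))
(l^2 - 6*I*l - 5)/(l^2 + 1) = (l - 5*I)/(l + I)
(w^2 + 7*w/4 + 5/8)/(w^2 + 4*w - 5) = (8*w^2 + 14*w + 5)/(8*(w^2 + 4*w - 5))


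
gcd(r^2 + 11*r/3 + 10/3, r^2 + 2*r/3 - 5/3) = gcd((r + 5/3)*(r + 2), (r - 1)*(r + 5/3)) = r + 5/3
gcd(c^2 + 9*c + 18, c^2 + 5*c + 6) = c + 3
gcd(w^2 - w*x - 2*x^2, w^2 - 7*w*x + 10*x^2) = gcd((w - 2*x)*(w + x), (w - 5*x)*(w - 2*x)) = -w + 2*x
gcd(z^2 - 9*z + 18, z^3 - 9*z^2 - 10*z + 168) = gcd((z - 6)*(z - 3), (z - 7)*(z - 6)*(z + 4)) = z - 6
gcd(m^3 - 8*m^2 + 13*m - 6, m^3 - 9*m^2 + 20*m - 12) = m^2 - 7*m + 6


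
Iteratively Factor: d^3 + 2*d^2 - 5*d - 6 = (d + 1)*(d^2 + d - 6) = (d + 1)*(d + 3)*(d - 2)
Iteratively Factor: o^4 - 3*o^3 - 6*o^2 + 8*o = (o - 4)*(o^3 + o^2 - 2*o) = o*(o - 4)*(o^2 + o - 2) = o*(o - 4)*(o + 2)*(o - 1)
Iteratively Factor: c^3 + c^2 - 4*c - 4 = (c - 2)*(c^2 + 3*c + 2) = (c - 2)*(c + 1)*(c + 2)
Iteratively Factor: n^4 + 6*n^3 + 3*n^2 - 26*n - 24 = (n - 2)*(n^3 + 8*n^2 + 19*n + 12) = (n - 2)*(n + 3)*(n^2 + 5*n + 4) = (n - 2)*(n + 3)*(n + 4)*(n + 1)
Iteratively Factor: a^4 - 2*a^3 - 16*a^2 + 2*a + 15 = (a + 1)*(a^3 - 3*a^2 - 13*a + 15) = (a - 5)*(a + 1)*(a^2 + 2*a - 3) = (a - 5)*(a + 1)*(a + 3)*(a - 1)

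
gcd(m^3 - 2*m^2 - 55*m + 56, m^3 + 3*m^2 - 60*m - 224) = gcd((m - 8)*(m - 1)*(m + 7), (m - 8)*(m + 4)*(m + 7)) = m^2 - m - 56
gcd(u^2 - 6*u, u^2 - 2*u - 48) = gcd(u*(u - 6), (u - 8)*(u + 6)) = 1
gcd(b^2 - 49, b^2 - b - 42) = b - 7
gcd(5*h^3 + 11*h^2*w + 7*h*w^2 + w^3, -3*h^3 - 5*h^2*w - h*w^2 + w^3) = h^2 + 2*h*w + w^2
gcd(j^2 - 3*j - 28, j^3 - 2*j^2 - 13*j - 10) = 1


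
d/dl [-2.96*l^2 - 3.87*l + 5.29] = -5.92*l - 3.87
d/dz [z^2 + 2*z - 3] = 2*z + 2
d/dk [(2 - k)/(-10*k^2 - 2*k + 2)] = (5*k^2 + k - (k - 2)*(10*k + 1) - 1)/(2*(5*k^2 + k - 1)^2)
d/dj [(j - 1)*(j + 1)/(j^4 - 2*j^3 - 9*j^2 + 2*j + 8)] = 2*(1 - j)/(j^4 - 4*j^3 - 12*j^2 + 32*j + 64)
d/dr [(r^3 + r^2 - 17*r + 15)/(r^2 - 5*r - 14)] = (r^4 - 10*r^3 - 30*r^2 - 58*r + 313)/(r^4 - 10*r^3 - 3*r^2 + 140*r + 196)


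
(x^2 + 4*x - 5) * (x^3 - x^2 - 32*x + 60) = x^5 + 3*x^4 - 41*x^3 - 63*x^2 + 400*x - 300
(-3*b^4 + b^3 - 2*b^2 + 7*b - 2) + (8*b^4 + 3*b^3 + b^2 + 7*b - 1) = 5*b^4 + 4*b^3 - b^2 + 14*b - 3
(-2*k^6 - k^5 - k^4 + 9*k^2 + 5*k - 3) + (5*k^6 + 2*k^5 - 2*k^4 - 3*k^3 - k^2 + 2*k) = 3*k^6 + k^5 - 3*k^4 - 3*k^3 + 8*k^2 + 7*k - 3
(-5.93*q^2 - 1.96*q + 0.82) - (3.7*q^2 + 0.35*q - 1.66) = -9.63*q^2 - 2.31*q + 2.48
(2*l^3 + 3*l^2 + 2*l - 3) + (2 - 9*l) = 2*l^3 + 3*l^2 - 7*l - 1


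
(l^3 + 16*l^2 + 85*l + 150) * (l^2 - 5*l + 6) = l^5 + 11*l^4 + 11*l^3 - 179*l^2 - 240*l + 900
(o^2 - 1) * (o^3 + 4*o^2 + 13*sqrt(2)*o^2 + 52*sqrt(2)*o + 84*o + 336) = o^5 + 4*o^4 + 13*sqrt(2)*o^4 + 52*sqrt(2)*o^3 + 83*o^3 - 13*sqrt(2)*o^2 + 332*o^2 - 84*o - 52*sqrt(2)*o - 336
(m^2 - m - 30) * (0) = 0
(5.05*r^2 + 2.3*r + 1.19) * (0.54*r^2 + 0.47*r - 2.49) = 2.727*r^4 + 3.6155*r^3 - 10.8509*r^2 - 5.1677*r - 2.9631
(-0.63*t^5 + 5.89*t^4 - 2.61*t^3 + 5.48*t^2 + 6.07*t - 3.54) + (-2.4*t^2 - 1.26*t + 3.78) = -0.63*t^5 + 5.89*t^4 - 2.61*t^3 + 3.08*t^2 + 4.81*t + 0.24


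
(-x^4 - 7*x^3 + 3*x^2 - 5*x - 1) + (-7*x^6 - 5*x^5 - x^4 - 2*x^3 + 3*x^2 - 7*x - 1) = -7*x^6 - 5*x^5 - 2*x^4 - 9*x^3 + 6*x^2 - 12*x - 2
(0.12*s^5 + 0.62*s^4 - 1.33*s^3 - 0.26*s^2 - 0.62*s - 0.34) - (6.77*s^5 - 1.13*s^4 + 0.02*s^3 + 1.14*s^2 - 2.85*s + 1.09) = -6.65*s^5 + 1.75*s^4 - 1.35*s^3 - 1.4*s^2 + 2.23*s - 1.43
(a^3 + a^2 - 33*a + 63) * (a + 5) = a^4 + 6*a^3 - 28*a^2 - 102*a + 315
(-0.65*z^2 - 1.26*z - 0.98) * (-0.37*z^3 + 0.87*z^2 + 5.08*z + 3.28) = 0.2405*z^5 - 0.0993*z^4 - 4.0356*z^3 - 9.3854*z^2 - 9.1112*z - 3.2144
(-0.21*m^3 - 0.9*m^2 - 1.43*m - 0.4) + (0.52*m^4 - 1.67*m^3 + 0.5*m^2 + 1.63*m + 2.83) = 0.52*m^4 - 1.88*m^3 - 0.4*m^2 + 0.2*m + 2.43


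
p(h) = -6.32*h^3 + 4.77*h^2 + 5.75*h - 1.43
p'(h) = -18.96*h^2 + 9.54*h + 5.75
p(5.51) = -882.17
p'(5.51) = -517.31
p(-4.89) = 823.51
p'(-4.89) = -494.27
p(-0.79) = 0.12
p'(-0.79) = -13.62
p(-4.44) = 620.25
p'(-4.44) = -410.38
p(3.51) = -195.78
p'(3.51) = -194.35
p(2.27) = -37.72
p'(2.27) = -70.29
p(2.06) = -24.59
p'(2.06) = -55.06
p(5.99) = -1154.15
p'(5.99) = -617.39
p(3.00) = -111.89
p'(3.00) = -136.27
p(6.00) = -1160.33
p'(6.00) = -619.57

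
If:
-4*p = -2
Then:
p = 1/2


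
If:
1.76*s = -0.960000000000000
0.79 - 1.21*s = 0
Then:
No Solution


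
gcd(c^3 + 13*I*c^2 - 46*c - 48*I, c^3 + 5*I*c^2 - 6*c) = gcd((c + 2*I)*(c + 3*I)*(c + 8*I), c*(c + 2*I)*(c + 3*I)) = c^2 + 5*I*c - 6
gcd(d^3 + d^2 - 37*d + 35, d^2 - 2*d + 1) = d - 1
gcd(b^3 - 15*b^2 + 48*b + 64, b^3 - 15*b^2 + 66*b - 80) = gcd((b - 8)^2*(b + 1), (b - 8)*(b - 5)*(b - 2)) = b - 8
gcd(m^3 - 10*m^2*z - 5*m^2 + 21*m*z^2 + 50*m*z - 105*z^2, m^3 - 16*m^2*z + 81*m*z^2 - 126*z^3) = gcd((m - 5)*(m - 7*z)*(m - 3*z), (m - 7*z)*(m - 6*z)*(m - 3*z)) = m^2 - 10*m*z + 21*z^2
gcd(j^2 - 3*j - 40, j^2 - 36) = 1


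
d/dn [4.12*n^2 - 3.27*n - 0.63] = 8.24*n - 3.27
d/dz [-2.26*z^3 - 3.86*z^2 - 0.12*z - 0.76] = -6.78*z^2 - 7.72*z - 0.12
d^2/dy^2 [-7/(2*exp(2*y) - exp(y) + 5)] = 7*(-2*(4*exp(y) - 1)^2*exp(y) + (8*exp(y) - 1)*(2*exp(2*y) - exp(y) + 5))*exp(y)/(2*exp(2*y) - exp(y) + 5)^3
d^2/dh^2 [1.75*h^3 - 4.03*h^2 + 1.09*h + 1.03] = 10.5*h - 8.06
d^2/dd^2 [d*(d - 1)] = 2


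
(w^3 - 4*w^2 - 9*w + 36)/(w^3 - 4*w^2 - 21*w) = (w^2 - 7*w + 12)/(w*(w - 7))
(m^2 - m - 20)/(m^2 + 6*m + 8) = (m - 5)/(m + 2)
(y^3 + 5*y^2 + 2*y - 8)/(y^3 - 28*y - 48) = (y - 1)/(y - 6)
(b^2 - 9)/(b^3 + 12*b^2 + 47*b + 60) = (b - 3)/(b^2 + 9*b + 20)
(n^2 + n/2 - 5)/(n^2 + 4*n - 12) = (n + 5/2)/(n + 6)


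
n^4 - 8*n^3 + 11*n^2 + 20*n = n*(n - 5)*(n - 4)*(n + 1)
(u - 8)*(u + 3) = u^2 - 5*u - 24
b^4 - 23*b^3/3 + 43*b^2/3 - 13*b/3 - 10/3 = (b - 5)*(b - 2)*(b - 1)*(b + 1/3)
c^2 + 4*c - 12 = (c - 2)*(c + 6)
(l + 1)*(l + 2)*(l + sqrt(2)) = l^3 + sqrt(2)*l^2 + 3*l^2 + 2*l + 3*sqrt(2)*l + 2*sqrt(2)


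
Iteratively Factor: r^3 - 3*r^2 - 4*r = (r + 1)*(r^2 - 4*r) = (r - 4)*(r + 1)*(r)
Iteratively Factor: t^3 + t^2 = (t)*(t^2 + t) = t^2*(t + 1)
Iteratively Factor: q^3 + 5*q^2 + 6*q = (q + 3)*(q^2 + 2*q) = q*(q + 3)*(q + 2)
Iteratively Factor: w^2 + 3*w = (w)*(w + 3)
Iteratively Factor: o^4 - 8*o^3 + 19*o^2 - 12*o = (o - 1)*(o^3 - 7*o^2 + 12*o) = (o - 4)*(o - 1)*(o^2 - 3*o) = (o - 4)*(o - 3)*(o - 1)*(o)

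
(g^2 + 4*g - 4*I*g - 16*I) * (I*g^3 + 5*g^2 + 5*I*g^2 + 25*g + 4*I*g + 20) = I*g^5 + 9*g^4 + 9*I*g^4 + 81*g^3 + 4*I*g^3 + 216*g^2 - 164*I*g^2 + 144*g - 480*I*g - 320*I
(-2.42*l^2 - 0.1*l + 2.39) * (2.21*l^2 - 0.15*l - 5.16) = -5.3482*l^4 + 0.142*l^3 + 17.7841*l^2 + 0.1575*l - 12.3324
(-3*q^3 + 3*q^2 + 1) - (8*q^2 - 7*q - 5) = -3*q^3 - 5*q^2 + 7*q + 6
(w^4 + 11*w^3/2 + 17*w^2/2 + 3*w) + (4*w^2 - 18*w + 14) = w^4 + 11*w^3/2 + 25*w^2/2 - 15*w + 14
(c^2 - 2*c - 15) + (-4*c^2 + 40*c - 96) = -3*c^2 + 38*c - 111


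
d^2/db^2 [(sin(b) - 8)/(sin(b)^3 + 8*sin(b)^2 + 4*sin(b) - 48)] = (-4*sin(b)^7 + 48*sin(b)^6 + 662*sin(b)^5 + 1472*sin(b)^4 + 1016*sin(b)^3 + 9536*sin(b)^2 - 2304*sin(b) - 6016)/(sin(b)^3 + 8*sin(b)^2 + 4*sin(b) - 48)^3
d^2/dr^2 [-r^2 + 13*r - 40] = -2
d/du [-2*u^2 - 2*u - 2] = -4*u - 2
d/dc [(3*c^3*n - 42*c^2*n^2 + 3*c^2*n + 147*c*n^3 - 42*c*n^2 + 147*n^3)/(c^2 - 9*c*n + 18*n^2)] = 3*n*(c^4 - 18*c^3*n + 131*c^2*n^2 + 5*c^2*n - 504*c*n^3 - 62*c*n^2 + 882*n^4 + 189*n^3)/(c^4 - 18*c^3*n + 117*c^2*n^2 - 324*c*n^3 + 324*n^4)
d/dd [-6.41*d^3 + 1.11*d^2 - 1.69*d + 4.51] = -19.23*d^2 + 2.22*d - 1.69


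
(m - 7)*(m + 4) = m^2 - 3*m - 28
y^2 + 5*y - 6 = (y - 1)*(y + 6)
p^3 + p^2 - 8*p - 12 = (p - 3)*(p + 2)^2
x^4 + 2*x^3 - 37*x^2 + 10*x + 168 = (x - 4)*(x - 3)*(x + 2)*(x + 7)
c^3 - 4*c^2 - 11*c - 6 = (c - 6)*(c + 1)^2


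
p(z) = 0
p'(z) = 0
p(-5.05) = 0.00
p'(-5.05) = 0.00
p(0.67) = 0.00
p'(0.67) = 0.00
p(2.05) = 0.00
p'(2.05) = 0.00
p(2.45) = 0.00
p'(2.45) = 0.00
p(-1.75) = 0.00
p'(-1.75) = 0.00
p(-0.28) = 0.00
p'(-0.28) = 0.00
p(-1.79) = 0.00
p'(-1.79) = 0.00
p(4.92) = 0.00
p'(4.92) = 0.00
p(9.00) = 0.00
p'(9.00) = 0.00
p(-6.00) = 0.00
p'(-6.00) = 0.00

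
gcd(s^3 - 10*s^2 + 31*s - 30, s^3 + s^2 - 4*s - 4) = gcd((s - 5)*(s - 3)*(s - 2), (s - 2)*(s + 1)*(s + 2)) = s - 2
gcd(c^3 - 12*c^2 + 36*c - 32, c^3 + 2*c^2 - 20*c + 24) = c^2 - 4*c + 4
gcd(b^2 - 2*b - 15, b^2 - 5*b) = b - 5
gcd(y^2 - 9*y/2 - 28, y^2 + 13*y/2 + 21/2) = y + 7/2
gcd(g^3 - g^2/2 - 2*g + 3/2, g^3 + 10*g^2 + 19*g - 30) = g - 1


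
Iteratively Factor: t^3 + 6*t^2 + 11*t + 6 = (t + 3)*(t^2 + 3*t + 2) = (t + 2)*(t + 3)*(t + 1)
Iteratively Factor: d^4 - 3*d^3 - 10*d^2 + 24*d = (d)*(d^3 - 3*d^2 - 10*d + 24) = d*(d - 2)*(d^2 - d - 12) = d*(d - 2)*(d + 3)*(d - 4)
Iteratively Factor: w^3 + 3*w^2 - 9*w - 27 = (w - 3)*(w^2 + 6*w + 9) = (w - 3)*(w + 3)*(w + 3)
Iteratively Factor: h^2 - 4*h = (h - 4)*(h)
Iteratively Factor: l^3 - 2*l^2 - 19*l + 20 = (l - 1)*(l^2 - l - 20) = (l - 5)*(l - 1)*(l + 4)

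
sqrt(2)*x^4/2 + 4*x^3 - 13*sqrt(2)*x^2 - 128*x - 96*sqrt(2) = (x - 4*sqrt(2))*(x + 3*sqrt(2))*(x + 4*sqrt(2))*(sqrt(2)*x/2 + 1)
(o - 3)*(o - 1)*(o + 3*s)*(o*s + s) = o^4*s + 3*o^3*s^2 - 3*o^3*s - 9*o^2*s^2 - o^2*s - 3*o*s^2 + 3*o*s + 9*s^2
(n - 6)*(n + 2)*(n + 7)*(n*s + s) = n^4*s + 4*n^3*s - 37*n^2*s - 124*n*s - 84*s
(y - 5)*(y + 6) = y^2 + y - 30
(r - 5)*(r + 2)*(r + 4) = r^3 + r^2 - 22*r - 40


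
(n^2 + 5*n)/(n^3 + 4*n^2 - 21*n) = (n + 5)/(n^2 + 4*n - 21)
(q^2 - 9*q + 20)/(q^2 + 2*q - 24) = (q - 5)/(q + 6)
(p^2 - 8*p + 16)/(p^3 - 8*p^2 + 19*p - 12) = (p - 4)/(p^2 - 4*p + 3)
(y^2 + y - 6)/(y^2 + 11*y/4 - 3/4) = 4*(y - 2)/(4*y - 1)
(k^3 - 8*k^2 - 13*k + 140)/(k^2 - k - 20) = k - 7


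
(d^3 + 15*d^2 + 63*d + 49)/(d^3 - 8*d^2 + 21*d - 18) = (d^3 + 15*d^2 + 63*d + 49)/(d^3 - 8*d^2 + 21*d - 18)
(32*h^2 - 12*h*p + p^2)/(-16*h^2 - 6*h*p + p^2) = (-4*h + p)/(2*h + p)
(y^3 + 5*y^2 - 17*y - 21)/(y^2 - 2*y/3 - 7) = 3*(y^2 + 8*y + 7)/(3*y + 7)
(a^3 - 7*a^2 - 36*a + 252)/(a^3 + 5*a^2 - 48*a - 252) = (a - 6)/(a + 6)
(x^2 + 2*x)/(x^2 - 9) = x*(x + 2)/(x^2 - 9)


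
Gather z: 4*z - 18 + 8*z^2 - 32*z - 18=8*z^2 - 28*z - 36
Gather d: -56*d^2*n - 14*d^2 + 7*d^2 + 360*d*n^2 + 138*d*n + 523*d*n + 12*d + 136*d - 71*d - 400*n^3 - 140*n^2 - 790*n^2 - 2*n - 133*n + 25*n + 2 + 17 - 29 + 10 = d^2*(-56*n - 7) + d*(360*n^2 + 661*n + 77) - 400*n^3 - 930*n^2 - 110*n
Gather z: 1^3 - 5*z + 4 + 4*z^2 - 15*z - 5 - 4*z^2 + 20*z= 0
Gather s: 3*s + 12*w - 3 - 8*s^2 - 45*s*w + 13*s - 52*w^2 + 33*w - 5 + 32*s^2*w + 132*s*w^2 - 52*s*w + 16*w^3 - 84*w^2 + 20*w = s^2*(32*w - 8) + s*(132*w^2 - 97*w + 16) + 16*w^3 - 136*w^2 + 65*w - 8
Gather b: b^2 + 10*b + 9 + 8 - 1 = b^2 + 10*b + 16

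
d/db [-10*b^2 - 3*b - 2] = -20*b - 3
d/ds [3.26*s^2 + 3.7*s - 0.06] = 6.52*s + 3.7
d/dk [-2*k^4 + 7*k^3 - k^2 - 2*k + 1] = -8*k^3 + 21*k^2 - 2*k - 2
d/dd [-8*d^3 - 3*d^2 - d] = -24*d^2 - 6*d - 1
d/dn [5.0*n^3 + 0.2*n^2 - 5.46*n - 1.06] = 15.0*n^2 + 0.4*n - 5.46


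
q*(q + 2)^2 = q^3 + 4*q^2 + 4*q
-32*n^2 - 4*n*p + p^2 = (-8*n + p)*(4*n + p)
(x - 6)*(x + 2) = x^2 - 4*x - 12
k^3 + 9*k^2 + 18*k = k*(k + 3)*(k + 6)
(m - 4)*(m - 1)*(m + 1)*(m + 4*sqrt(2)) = m^4 - 4*m^3 + 4*sqrt(2)*m^3 - 16*sqrt(2)*m^2 - m^2 - 4*sqrt(2)*m + 4*m + 16*sqrt(2)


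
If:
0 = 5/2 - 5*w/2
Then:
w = 1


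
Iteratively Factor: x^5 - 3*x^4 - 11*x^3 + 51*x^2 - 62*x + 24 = (x - 3)*(x^4 - 11*x^2 + 18*x - 8) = (x - 3)*(x + 4)*(x^3 - 4*x^2 + 5*x - 2) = (x - 3)*(x - 1)*(x + 4)*(x^2 - 3*x + 2) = (x - 3)*(x - 1)^2*(x + 4)*(x - 2)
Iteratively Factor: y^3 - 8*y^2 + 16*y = (y - 4)*(y^2 - 4*y) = y*(y - 4)*(y - 4)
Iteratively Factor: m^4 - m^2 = (m)*(m^3 - m) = m*(m - 1)*(m^2 + m) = m*(m - 1)*(m + 1)*(m)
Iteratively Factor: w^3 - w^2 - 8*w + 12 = (w - 2)*(w^2 + w - 6) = (w - 2)*(w + 3)*(w - 2)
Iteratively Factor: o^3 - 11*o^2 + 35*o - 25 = (o - 5)*(o^2 - 6*o + 5) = (o - 5)^2*(o - 1)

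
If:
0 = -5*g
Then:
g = 0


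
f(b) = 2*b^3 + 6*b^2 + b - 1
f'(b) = 6*b^2 + 12*b + 1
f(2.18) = 50.41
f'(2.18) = 55.67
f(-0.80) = 1.02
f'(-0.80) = -4.76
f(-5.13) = -118.24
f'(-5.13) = 97.34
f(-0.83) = 1.16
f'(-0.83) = -4.83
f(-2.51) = 2.66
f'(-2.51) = 8.68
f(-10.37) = -1596.46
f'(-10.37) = 521.78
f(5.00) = 404.00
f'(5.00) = 211.00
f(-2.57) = 2.11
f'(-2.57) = 9.79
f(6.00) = 653.00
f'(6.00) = 289.00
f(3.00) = 110.00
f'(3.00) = 91.00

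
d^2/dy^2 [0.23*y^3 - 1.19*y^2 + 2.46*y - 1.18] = 1.38*y - 2.38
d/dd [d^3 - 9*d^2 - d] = 3*d^2 - 18*d - 1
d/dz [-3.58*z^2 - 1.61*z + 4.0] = -7.16*z - 1.61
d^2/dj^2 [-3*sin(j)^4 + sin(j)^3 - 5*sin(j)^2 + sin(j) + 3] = 48*sin(j)^4 - 9*sin(j)^3 - 16*sin(j)^2 + 5*sin(j) - 10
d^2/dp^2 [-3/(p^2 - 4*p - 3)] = 6*(-p^2 + 4*p + 4*(p - 2)^2 + 3)/(-p^2 + 4*p + 3)^3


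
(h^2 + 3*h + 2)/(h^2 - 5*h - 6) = (h + 2)/(h - 6)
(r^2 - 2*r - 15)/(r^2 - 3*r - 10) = (r + 3)/(r + 2)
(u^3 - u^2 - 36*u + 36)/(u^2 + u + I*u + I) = (u^3 - u^2 - 36*u + 36)/(u^2 + u + I*u + I)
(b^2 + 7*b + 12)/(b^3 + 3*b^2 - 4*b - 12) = (b + 4)/(b^2 - 4)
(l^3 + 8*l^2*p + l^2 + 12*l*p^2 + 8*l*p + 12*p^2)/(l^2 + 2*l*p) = l + 6*p + 1 + 6*p/l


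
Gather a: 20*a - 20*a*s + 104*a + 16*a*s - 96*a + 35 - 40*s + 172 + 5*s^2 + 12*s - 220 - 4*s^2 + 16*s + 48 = a*(28 - 4*s) + s^2 - 12*s + 35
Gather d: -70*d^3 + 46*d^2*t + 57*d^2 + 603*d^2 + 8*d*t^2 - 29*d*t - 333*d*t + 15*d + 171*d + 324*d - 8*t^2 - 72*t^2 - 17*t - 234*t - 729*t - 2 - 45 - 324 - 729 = -70*d^3 + d^2*(46*t + 660) + d*(8*t^2 - 362*t + 510) - 80*t^2 - 980*t - 1100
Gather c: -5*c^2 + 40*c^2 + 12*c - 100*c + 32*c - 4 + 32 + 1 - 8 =35*c^2 - 56*c + 21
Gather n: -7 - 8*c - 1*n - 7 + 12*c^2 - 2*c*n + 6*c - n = 12*c^2 - 2*c + n*(-2*c - 2) - 14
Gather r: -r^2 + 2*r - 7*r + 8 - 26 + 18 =-r^2 - 5*r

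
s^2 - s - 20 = (s - 5)*(s + 4)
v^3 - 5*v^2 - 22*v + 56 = (v - 7)*(v - 2)*(v + 4)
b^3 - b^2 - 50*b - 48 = (b - 8)*(b + 1)*(b + 6)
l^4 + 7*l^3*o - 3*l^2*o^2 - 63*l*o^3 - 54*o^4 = (l - 3*o)*(l + o)*(l + 3*o)*(l + 6*o)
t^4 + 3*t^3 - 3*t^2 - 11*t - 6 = (t - 2)*(t + 1)^2*(t + 3)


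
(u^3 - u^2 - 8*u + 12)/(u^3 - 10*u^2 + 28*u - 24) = (u + 3)/(u - 6)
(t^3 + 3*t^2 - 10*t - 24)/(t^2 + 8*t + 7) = (t^3 + 3*t^2 - 10*t - 24)/(t^2 + 8*t + 7)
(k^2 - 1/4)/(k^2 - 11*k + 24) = (k^2 - 1/4)/(k^2 - 11*k + 24)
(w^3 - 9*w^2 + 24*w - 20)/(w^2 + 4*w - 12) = (w^2 - 7*w + 10)/(w + 6)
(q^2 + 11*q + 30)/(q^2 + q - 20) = (q + 6)/(q - 4)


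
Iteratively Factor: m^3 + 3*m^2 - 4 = (m + 2)*(m^2 + m - 2) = (m + 2)^2*(m - 1)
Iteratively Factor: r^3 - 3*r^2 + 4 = (r - 2)*(r^2 - r - 2) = (r - 2)^2*(r + 1)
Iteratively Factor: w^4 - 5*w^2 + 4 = (w - 1)*(w^3 + w^2 - 4*w - 4) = (w - 2)*(w - 1)*(w^2 + 3*w + 2) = (w - 2)*(w - 1)*(w + 2)*(w + 1)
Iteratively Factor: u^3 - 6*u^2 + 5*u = (u - 1)*(u^2 - 5*u) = u*(u - 1)*(u - 5)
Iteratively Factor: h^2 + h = (h)*(h + 1)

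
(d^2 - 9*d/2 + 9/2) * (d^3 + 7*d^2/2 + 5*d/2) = d^5 - d^4 - 35*d^3/4 + 9*d^2/2 + 45*d/4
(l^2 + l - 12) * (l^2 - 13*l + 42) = l^4 - 12*l^3 + 17*l^2 + 198*l - 504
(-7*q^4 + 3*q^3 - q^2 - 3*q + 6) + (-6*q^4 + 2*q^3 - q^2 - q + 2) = -13*q^4 + 5*q^3 - 2*q^2 - 4*q + 8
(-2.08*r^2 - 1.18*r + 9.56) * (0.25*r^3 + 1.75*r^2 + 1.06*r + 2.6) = -0.52*r^5 - 3.935*r^4 - 1.8798*r^3 + 10.0712*r^2 + 7.0656*r + 24.856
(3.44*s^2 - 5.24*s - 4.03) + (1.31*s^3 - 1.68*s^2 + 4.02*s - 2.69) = 1.31*s^3 + 1.76*s^2 - 1.22*s - 6.72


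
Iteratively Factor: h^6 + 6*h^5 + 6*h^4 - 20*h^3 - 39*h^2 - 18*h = (h)*(h^5 + 6*h^4 + 6*h^3 - 20*h^2 - 39*h - 18) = h*(h + 1)*(h^4 + 5*h^3 + h^2 - 21*h - 18) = h*(h + 1)*(h + 3)*(h^3 + 2*h^2 - 5*h - 6) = h*(h + 1)*(h + 3)^2*(h^2 - h - 2) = h*(h - 2)*(h + 1)*(h + 3)^2*(h + 1)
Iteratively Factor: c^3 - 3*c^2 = (c - 3)*(c^2) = c*(c - 3)*(c)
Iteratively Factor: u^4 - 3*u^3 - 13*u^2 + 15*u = (u)*(u^3 - 3*u^2 - 13*u + 15) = u*(u - 1)*(u^2 - 2*u - 15) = u*(u - 1)*(u + 3)*(u - 5)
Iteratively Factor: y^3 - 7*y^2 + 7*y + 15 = (y - 3)*(y^2 - 4*y - 5) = (y - 3)*(y + 1)*(y - 5)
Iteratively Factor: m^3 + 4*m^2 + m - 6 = (m + 3)*(m^2 + m - 2) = (m - 1)*(m + 3)*(m + 2)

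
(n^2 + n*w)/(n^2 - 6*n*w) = (n + w)/(n - 6*w)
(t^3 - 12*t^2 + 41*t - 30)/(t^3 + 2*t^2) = (t^3 - 12*t^2 + 41*t - 30)/(t^2*(t + 2))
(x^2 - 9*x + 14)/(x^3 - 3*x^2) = (x^2 - 9*x + 14)/(x^2*(x - 3))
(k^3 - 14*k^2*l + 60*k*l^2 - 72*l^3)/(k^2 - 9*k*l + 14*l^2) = (k^2 - 12*k*l + 36*l^2)/(k - 7*l)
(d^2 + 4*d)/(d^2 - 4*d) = (d + 4)/(d - 4)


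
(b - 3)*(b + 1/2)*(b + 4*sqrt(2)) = b^3 - 5*b^2/2 + 4*sqrt(2)*b^2 - 10*sqrt(2)*b - 3*b/2 - 6*sqrt(2)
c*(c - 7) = c^2 - 7*c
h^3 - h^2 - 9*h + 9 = (h - 3)*(h - 1)*(h + 3)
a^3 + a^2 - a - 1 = (a - 1)*(a + 1)^2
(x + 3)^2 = x^2 + 6*x + 9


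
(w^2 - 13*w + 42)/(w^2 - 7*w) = (w - 6)/w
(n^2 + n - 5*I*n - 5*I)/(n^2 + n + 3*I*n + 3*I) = (n - 5*I)/(n + 3*I)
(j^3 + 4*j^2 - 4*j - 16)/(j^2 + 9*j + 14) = (j^2 + 2*j - 8)/(j + 7)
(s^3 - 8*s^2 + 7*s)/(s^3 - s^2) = (s - 7)/s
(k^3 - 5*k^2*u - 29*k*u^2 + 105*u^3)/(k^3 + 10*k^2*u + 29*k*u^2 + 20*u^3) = (k^2 - 10*k*u + 21*u^2)/(k^2 + 5*k*u + 4*u^2)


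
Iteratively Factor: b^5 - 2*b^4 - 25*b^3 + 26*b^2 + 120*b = (b)*(b^4 - 2*b^3 - 25*b^2 + 26*b + 120) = b*(b + 2)*(b^3 - 4*b^2 - 17*b + 60) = b*(b + 2)*(b + 4)*(b^2 - 8*b + 15) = b*(b - 3)*(b + 2)*(b + 4)*(b - 5)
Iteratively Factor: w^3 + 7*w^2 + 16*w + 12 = (w + 3)*(w^2 + 4*w + 4) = (w + 2)*(w + 3)*(w + 2)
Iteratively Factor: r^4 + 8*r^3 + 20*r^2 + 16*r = (r)*(r^3 + 8*r^2 + 20*r + 16) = r*(r + 4)*(r^2 + 4*r + 4) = r*(r + 2)*(r + 4)*(r + 2)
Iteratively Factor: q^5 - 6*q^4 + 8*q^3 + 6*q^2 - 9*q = (q - 3)*(q^4 - 3*q^3 - q^2 + 3*q) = q*(q - 3)*(q^3 - 3*q^2 - q + 3) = q*(q - 3)*(q - 1)*(q^2 - 2*q - 3) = q*(q - 3)*(q - 1)*(q + 1)*(q - 3)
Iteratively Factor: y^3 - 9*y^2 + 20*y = (y - 4)*(y^2 - 5*y) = y*(y - 4)*(y - 5)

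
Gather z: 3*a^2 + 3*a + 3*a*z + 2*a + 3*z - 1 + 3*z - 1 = 3*a^2 + 5*a + z*(3*a + 6) - 2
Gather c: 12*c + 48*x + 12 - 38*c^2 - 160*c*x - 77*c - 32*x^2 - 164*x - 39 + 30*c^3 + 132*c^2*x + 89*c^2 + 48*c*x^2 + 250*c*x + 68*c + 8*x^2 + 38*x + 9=30*c^3 + c^2*(132*x + 51) + c*(48*x^2 + 90*x + 3) - 24*x^2 - 78*x - 18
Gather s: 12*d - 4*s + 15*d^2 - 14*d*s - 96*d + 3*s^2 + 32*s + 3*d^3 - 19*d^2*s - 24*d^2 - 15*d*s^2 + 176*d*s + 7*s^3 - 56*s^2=3*d^3 - 9*d^2 - 84*d + 7*s^3 + s^2*(-15*d - 53) + s*(-19*d^2 + 162*d + 28)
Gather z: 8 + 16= 24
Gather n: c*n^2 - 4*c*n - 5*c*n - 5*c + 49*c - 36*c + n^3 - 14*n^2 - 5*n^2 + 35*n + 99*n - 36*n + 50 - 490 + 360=8*c + n^3 + n^2*(c - 19) + n*(98 - 9*c) - 80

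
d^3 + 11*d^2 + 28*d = d*(d + 4)*(d + 7)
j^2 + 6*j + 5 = (j + 1)*(j + 5)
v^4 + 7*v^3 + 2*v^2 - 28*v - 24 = (v - 2)*(v + 1)*(v + 2)*(v + 6)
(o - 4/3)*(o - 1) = o^2 - 7*o/3 + 4/3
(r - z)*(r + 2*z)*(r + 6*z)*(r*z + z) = r^4*z + 7*r^3*z^2 + r^3*z + 4*r^2*z^3 + 7*r^2*z^2 - 12*r*z^4 + 4*r*z^3 - 12*z^4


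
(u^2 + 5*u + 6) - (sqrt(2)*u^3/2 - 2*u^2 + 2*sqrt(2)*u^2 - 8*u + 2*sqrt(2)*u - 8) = -sqrt(2)*u^3/2 - 2*sqrt(2)*u^2 + 3*u^2 - 2*sqrt(2)*u + 13*u + 14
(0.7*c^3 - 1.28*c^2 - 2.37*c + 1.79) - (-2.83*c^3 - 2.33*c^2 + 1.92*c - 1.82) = 3.53*c^3 + 1.05*c^2 - 4.29*c + 3.61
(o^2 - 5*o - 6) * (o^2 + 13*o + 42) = o^4 + 8*o^3 - 29*o^2 - 288*o - 252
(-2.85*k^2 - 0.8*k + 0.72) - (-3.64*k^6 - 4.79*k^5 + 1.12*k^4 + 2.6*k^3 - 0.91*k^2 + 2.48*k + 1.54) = 3.64*k^6 + 4.79*k^5 - 1.12*k^4 - 2.6*k^3 - 1.94*k^2 - 3.28*k - 0.82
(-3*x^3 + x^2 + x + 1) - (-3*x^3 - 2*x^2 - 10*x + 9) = 3*x^2 + 11*x - 8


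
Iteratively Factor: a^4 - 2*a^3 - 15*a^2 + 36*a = (a)*(a^3 - 2*a^2 - 15*a + 36) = a*(a - 3)*(a^2 + a - 12) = a*(a - 3)*(a + 4)*(a - 3)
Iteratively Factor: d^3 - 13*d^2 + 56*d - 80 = (d - 4)*(d^2 - 9*d + 20) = (d - 4)^2*(d - 5)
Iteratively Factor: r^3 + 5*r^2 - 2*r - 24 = (r + 3)*(r^2 + 2*r - 8) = (r + 3)*(r + 4)*(r - 2)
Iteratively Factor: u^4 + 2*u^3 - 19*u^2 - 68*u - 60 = (u + 3)*(u^3 - u^2 - 16*u - 20) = (u + 2)*(u + 3)*(u^2 - 3*u - 10) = (u - 5)*(u + 2)*(u + 3)*(u + 2)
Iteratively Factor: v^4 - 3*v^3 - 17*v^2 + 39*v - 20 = (v - 1)*(v^3 - 2*v^2 - 19*v + 20) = (v - 1)^2*(v^2 - v - 20) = (v - 5)*(v - 1)^2*(v + 4)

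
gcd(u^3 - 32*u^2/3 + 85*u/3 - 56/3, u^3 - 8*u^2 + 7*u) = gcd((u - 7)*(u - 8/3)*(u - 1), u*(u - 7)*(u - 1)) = u^2 - 8*u + 7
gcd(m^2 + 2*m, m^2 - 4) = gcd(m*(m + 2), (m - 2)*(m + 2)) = m + 2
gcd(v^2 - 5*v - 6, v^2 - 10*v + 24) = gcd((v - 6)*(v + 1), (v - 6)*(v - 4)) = v - 6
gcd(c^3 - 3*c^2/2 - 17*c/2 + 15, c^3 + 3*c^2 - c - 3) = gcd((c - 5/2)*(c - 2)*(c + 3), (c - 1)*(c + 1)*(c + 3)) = c + 3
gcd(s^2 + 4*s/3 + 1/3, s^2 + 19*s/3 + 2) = s + 1/3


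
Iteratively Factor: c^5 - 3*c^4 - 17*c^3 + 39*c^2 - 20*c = (c - 1)*(c^4 - 2*c^3 - 19*c^2 + 20*c) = (c - 5)*(c - 1)*(c^3 + 3*c^2 - 4*c) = (c - 5)*(c - 1)^2*(c^2 + 4*c) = c*(c - 5)*(c - 1)^2*(c + 4)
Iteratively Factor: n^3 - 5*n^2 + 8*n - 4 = (n - 2)*(n^2 - 3*n + 2) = (n - 2)^2*(n - 1)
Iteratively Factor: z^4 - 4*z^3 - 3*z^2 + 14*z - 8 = (z - 4)*(z^3 - 3*z + 2) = (z - 4)*(z - 1)*(z^2 + z - 2) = (z - 4)*(z - 1)^2*(z + 2)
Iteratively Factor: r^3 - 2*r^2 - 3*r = (r)*(r^2 - 2*r - 3) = r*(r + 1)*(r - 3)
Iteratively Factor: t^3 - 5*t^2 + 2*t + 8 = (t - 2)*(t^2 - 3*t - 4) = (t - 2)*(t + 1)*(t - 4)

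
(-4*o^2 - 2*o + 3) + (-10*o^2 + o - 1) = -14*o^2 - o + 2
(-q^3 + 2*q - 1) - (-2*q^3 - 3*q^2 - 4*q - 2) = q^3 + 3*q^2 + 6*q + 1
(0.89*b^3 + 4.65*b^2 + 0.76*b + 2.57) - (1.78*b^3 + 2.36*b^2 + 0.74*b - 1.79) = -0.89*b^3 + 2.29*b^2 + 0.02*b + 4.36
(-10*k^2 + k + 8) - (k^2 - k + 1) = -11*k^2 + 2*k + 7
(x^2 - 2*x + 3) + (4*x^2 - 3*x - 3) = 5*x^2 - 5*x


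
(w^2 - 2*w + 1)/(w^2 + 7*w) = (w^2 - 2*w + 1)/(w*(w + 7))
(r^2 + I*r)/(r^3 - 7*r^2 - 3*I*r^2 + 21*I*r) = (r + I)/(r^2 - 7*r - 3*I*r + 21*I)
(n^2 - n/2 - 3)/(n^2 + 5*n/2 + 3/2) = (n - 2)/(n + 1)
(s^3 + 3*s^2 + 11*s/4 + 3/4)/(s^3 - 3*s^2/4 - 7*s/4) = (4*s^2 + 8*s + 3)/(s*(4*s - 7))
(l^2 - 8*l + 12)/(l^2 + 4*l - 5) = (l^2 - 8*l + 12)/(l^2 + 4*l - 5)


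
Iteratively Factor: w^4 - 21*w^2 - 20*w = (w)*(w^3 - 21*w - 20) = w*(w - 5)*(w^2 + 5*w + 4) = w*(w - 5)*(w + 1)*(w + 4)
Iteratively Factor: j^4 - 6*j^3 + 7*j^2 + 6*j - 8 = (j - 2)*(j^3 - 4*j^2 - j + 4) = (j - 2)*(j - 1)*(j^2 - 3*j - 4) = (j - 4)*(j - 2)*(j - 1)*(j + 1)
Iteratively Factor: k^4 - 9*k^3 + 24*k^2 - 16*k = (k - 4)*(k^3 - 5*k^2 + 4*k) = (k - 4)^2*(k^2 - k) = (k - 4)^2*(k - 1)*(k)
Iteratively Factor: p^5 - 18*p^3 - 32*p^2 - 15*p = (p + 1)*(p^4 - p^3 - 17*p^2 - 15*p) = (p + 1)^2*(p^3 - 2*p^2 - 15*p) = (p - 5)*(p + 1)^2*(p^2 + 3*p) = (p - 5)*(p + 1)^2*(p + 3)*(p)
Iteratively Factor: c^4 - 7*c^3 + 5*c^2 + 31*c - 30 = (c + 2)*(c^3 - 9*c^2 + 23*c - 15) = (c - 5)*(c + 2)*(c^2 - 4*c + 3) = (c - 5)*(c - 3)*(c + 2)*(c - 1)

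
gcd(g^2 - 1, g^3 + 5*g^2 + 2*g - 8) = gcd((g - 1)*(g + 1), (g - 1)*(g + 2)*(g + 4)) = g - 1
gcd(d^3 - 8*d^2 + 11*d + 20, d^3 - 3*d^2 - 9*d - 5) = d^2 - 4*d - 5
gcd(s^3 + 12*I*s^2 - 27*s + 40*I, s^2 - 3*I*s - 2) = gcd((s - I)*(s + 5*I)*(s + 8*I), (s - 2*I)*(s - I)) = s - I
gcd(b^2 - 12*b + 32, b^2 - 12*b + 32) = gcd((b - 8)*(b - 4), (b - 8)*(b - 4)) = b^2 - 12*b + 32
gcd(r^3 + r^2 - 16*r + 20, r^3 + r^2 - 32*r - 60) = r + 5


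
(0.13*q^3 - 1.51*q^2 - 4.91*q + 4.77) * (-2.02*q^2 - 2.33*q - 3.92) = -0.2626*q^5 + 2.7473*q^4 + 12.9269*q^3 + 7.7241*q^2 + 8.1331*q - 18.6984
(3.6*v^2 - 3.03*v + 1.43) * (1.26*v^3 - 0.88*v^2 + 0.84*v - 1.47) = 4.536*v^5 - 6.9858*v^4 + 7.4922*v^3 - 9.0956*v^2 + 5.6553*v - 2.1021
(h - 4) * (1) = h - 4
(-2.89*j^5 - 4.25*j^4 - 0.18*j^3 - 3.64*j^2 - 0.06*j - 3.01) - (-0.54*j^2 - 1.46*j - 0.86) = -2.89*j^5 - 4.25*j^4 - 0.18*j^3 - 3.1*j^2 + 1.4*j - 2.15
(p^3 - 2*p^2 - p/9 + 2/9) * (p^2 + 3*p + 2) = p^5 + p^4 - 37*p^3/9 - 37*p^2/9 + 4*p/9 + 4/9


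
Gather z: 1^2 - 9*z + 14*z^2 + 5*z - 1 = 14*z^2 - 4*z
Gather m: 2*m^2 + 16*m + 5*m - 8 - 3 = 2*m^2 + 21*m - 11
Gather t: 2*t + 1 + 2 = 2*t + 3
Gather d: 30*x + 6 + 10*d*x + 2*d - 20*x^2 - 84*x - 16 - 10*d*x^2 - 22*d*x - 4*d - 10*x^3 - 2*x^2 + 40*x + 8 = d*(-10*x^2 - 12*x - 2) - 10*x^3 - 22*x^2 - 14*x - 2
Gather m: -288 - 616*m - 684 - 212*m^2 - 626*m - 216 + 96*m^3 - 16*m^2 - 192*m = 96*m^3 - 228*m^2 - 1434*m - 1188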